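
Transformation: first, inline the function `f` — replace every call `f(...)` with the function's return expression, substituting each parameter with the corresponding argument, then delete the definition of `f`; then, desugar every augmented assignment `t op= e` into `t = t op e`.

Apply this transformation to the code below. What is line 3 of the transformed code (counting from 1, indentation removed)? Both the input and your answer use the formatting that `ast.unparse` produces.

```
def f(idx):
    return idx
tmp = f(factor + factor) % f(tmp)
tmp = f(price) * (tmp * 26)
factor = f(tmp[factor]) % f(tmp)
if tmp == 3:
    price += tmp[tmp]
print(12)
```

factor = tmp[factor] % tmp

Transformed code:
tmp = (factor + factor) % tmp
tmp = price * (tmp * 26)
factor = tmp[factor] % tmp
if tmp == 3:
    price = price + tmp[tmp]
print(12)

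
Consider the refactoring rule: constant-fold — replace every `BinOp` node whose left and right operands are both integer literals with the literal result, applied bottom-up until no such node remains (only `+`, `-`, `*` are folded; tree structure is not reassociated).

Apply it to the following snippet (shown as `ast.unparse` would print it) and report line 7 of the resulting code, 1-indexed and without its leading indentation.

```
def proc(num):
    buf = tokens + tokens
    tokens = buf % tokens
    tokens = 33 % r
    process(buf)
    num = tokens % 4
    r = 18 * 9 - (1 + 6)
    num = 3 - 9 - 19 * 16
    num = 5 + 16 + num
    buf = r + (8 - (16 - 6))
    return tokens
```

r = 155

Transformed code:
def proc(num):
    buf = tokens + tokens
    tokens = buf % tokens
    tokens = 33 % r
    process(buf)
    num = tokens % 4
    r = 155
    num = -310
    num = 21 + num
    buf = r + -2
    return tokens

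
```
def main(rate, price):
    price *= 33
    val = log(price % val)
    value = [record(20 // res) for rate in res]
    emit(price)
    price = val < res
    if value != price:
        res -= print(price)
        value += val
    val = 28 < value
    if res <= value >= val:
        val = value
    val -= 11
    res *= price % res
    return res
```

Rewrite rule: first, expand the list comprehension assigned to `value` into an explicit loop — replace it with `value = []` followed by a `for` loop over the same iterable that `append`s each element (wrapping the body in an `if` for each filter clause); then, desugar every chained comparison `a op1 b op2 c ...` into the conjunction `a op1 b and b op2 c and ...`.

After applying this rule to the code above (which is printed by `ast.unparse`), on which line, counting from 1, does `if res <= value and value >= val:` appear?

Transformed code:
def main(rate, price):
    price *= 33
    val = log(price % val)
    value = []
    for rate in res:
        value.append(record(20 // res))
    emit(price)
    price = val < res
    if value != price:
        res -= print(price)
        value += val
    val = 28 < value
    if res <= value and value >= val:
        val = value
    val -= 11
    res *= price % res
    return res

13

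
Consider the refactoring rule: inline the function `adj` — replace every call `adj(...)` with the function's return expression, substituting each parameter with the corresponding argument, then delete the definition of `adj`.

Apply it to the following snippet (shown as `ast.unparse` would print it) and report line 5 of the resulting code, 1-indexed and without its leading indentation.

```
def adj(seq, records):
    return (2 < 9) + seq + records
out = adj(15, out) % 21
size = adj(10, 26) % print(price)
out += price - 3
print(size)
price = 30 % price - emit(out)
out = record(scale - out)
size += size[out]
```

price = 30 % price - emit(out)

Transformed code:
out = ((2 < 9) + 15 + out) % 21
size = ((2 < 9) + 10 + 26) % print(price)
out += price - 3
print(size)
price = 30 % price - emit(out)
out = record(scale - out)
size += size[out]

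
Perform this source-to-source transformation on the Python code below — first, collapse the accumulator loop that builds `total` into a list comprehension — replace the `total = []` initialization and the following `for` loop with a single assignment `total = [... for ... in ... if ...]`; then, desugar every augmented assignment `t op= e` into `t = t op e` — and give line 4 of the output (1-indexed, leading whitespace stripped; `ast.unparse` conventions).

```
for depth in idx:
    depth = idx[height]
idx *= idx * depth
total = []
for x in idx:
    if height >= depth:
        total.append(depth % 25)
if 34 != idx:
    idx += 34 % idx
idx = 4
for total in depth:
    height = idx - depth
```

total = [depth % 25 for x in idx if height >= depth]

Transformed code:
for depth in idx:
    depth = idx[height]
idx = idx * (idx * depth)
total = [depth % 25 for x in idx if height >= depth]
if 34 != idx:
    idx = idx + 34 % idx
idx = 4
for total in depth:
    height = idx - depth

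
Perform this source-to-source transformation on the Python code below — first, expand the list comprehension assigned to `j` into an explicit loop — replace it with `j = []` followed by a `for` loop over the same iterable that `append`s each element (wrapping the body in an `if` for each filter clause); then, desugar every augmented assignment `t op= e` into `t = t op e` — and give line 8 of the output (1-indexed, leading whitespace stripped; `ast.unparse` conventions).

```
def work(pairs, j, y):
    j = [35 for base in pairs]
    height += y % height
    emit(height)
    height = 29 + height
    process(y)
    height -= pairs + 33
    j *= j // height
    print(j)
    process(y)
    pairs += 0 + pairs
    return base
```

Transformed code:
def work(pairs, j, y):
    j = []
    for base in pairs:
        j.append(35)
    height = height + y % height
    emit(height)
    height = 29 + height
    process(y)
    height = height - (pairs + 33)
    j = j * (j // height)
    print(j)
    process(y)
    pairs = pairs + (0 + pairs)
    return base

process(y)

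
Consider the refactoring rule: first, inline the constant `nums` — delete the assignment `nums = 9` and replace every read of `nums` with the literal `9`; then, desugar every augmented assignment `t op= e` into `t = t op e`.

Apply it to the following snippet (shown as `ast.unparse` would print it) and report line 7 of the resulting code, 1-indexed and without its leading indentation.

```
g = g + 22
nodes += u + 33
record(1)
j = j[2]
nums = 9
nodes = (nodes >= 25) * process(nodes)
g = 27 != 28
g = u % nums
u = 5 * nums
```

g = u % 9

Transformed code:
g = g + 22
nodes = nodes + (u + 33)
record(1)
j = j[2]
nodes = (nodes >= 25) * process(nodes)
g = 27 != 28
g = u % 9
u = 5 * 9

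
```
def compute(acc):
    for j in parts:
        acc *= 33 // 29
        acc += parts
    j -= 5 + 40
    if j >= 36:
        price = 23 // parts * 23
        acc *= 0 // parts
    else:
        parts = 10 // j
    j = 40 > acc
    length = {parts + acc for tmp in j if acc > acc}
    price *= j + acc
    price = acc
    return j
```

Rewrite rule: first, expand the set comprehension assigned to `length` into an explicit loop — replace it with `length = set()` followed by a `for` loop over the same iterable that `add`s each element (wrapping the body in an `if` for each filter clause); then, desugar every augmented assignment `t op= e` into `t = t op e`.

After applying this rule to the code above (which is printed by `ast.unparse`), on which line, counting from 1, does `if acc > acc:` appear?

14

Transformed code:
def compute(acc):
    for j in parts:
        acc = acc * (33 // 29)
        acc = acc + parts
    j = j - (5 + 40)
    if j >= 36:
        price = 23 // parts * 23
        acc = acc * (0 // parts)
    else:
        parts = 10 // j
    j = 40 > acc
    length = set()
    for tmp in j:
        if acc > acc:
            length.add(parts + acc)
    price = price * (j + acc)
    price = acc
    return j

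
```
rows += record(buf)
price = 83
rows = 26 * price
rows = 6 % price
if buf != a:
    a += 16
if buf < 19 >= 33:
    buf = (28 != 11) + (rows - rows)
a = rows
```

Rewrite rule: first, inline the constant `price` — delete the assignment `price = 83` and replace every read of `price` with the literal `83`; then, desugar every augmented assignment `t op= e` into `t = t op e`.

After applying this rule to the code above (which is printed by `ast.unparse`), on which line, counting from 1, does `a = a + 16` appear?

5

Transformed code:
rows = rows + record(buf)
rows = 26 * 83
rows = 6 % 83
if buf != a:
    a = a + 16
if buf < 19 >= 33:
    buf = (28 != 11) + (rows - rows)
a = rows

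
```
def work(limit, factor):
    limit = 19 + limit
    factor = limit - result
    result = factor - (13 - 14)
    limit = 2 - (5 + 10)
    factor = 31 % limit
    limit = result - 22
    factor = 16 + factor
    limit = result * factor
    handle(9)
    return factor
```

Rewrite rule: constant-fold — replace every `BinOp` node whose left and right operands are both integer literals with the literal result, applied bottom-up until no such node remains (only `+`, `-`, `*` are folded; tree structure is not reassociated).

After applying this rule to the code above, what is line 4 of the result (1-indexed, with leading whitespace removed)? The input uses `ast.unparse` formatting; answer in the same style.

result = factor - -1

Transformed code:
def work(limit, factor):
    limit = 19 + limit
    factor = limit - result
    result = factor - -1
    limit = -13
    factor = 31 % limit
    limit = result - 22
    factor = 16 + factor
    limit = result * factor
    handle(9)
    return factor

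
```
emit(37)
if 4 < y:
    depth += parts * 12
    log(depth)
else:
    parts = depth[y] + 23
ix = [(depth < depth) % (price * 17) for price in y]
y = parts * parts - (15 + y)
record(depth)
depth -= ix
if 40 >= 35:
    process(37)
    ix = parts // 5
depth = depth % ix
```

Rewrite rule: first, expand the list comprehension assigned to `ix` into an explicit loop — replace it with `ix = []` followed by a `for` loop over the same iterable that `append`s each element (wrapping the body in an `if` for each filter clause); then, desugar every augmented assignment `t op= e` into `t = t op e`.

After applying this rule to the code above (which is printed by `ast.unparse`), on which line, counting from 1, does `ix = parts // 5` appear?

15

Transformed code:
emit(37)
if 4 < y:
    depth = depth + parts * 12
    log(depth)
else:
    parts = depth[y] + 23
ix = []
for price in y:
    ix.append((depth < depth) % (price * 17))
y = parts * parts - (15 + y)
record(depth)
depth = depth - ix
if 40 >= 35:
    process(37)
    ix = parts // 5
depth = depth % ix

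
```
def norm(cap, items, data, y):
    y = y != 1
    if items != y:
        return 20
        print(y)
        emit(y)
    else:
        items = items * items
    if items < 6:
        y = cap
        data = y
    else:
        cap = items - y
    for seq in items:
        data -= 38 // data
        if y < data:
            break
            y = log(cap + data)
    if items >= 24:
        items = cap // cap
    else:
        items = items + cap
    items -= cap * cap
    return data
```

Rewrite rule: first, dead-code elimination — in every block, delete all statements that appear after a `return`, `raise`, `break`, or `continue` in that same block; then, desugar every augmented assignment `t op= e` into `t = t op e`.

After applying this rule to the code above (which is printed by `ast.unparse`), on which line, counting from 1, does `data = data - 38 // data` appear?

13

Transformed code:
def norm(cap, items, data, y):
    y = y != 1
    if items != y:
        return 20
    else:
        items = items * items
    if items < 6:
        y = cap
        data = y
    else:
        cap = items - y
    for seq in items:
        data = data - 38 // data
        if y < data:
            break
    if items >= 24:
        items = cap // cap
    else:
        items = items + cap
    items = items - cap * cap
    return data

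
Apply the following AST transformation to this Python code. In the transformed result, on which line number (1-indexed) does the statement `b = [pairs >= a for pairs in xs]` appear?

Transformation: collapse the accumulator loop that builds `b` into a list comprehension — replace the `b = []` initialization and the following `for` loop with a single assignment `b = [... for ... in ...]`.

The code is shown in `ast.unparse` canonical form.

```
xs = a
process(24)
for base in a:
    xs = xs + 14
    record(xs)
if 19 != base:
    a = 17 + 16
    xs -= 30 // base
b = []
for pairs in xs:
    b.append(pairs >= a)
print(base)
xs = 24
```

Transformed code:
xs = a
process(24)
for base in a:
    xs = xs + 14
    record(xs)
if 19 != base:
    a = 17 + 16
    xs -= 30 // base
b = [pairs >= a for pairs in xs]
print(base)
xs = 24

9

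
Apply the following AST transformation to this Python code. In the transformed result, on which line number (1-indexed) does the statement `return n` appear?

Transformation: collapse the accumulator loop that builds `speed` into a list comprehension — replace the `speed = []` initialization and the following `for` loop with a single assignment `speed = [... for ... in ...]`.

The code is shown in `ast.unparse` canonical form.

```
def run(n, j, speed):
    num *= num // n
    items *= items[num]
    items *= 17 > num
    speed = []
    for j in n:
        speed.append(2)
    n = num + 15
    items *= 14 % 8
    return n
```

Transformed code:
def run(n, j, speed):
    num *= num // n
    items *= items[num]
    items *= 17 > num
    speed = [2 for j in n]
    n = num + 15
    items *= 14 % 8
    return n

8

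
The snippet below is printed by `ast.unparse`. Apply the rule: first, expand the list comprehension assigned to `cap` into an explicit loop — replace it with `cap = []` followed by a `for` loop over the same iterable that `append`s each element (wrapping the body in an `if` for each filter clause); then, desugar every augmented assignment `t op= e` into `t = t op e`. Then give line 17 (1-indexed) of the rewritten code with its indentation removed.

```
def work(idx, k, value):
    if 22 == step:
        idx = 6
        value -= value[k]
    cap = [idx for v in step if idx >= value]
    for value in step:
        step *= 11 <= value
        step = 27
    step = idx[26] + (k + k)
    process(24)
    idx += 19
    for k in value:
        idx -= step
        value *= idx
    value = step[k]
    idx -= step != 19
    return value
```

value = value * idx

Transformed code:
def work(idx, k, value):
    if 22 == step:
        idx = 6
        value = value - value[k]
    cap = []
    for v in step:
        if idx >= value:
            cap.append(idx)
    for value in step:
        step = step * (11 <= value)
        step = 27
    step = idx[26] + (k + k)
    process(24)
    idx = idx + 19
    for k in value:
        idx = idx - step
        value = value * idx
    value = step[k]
    idx = idx - (step != 19)
    return value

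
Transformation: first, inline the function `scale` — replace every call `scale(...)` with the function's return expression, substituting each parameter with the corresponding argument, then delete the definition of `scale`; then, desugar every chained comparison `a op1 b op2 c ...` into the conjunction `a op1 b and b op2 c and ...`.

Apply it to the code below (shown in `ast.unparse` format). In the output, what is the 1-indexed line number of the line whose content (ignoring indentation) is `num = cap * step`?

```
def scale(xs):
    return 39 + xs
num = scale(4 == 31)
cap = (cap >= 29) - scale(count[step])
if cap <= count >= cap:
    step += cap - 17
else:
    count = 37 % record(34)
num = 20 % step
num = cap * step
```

8

Transformed code:
num = 39 + (4 == 31)
cap = (cap >= 29) - (39 + count[step])
if cap <= count and count >= cap:
    step += cap - 17
else:
    count = 37 % record(34)
num = 20 % step
num = cap * step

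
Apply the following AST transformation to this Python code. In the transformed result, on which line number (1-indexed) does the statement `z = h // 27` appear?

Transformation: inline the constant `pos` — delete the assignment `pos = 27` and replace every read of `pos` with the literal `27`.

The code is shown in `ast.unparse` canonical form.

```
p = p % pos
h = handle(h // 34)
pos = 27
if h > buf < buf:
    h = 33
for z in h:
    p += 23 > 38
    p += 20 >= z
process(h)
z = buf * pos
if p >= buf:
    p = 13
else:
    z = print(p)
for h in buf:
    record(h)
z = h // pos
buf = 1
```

Transformed code:
p = p % 27
h = handle(h // 34)
if h > buf < buf:
    h = 33
for z in h:
    p += 23 > 38
    p += 20 >= z
process(h)
z = buf * 27
if p >= buf:
    p = 13
else:
    z = print(p)
for h in buf:
    record(h)
z = h // 27
buf = 1

16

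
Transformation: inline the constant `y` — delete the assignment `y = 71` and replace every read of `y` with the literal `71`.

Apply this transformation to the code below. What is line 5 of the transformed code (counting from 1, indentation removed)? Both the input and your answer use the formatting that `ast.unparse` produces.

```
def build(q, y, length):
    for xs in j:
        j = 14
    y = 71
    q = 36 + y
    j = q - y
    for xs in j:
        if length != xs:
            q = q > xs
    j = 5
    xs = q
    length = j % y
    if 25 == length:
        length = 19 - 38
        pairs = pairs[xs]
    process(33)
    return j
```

Transformed code:
def build(q, y, length):
    for xs in j:
        j = 14
    q = 36 + 71
    j = q - 71
    for xs in j:
        if length != xs:
            q = q > xs
    j = 5
    xs = q
    length = j % 71
    if 25 == length:
        length = 19 - 38
        pairs = pairs[xs]
    process(33)
    return j

j = q - 71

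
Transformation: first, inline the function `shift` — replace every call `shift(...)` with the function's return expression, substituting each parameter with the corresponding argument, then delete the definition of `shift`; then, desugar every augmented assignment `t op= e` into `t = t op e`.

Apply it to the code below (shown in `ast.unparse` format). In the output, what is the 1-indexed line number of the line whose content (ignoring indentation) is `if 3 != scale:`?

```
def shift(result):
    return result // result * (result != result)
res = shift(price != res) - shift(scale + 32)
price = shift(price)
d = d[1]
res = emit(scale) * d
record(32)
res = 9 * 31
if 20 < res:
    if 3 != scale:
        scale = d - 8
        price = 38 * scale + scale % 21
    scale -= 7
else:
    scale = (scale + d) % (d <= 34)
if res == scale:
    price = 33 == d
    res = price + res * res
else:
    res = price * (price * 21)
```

8

Transformed code:
res = (price != res) // (price != res) * ((price != res) != (price != res)) - (scale + 32) // (scale + 32) * (scale + 32 != scale + 32)
price = price // price * (price != price)
d = d[1]
res = emit(scale) * d
record(32)
res = 9 * 31
if 20 < res:
    if 3 != scale:
        scale = d - 8
        price = 38 * scale + scale % 21
    scale = scale - 7
else:
    scale = (scale + d) % (d <= 34)
if res == scale:
    price = 33 == d
    res = price + res * res
else:
    res = price * (price * 21)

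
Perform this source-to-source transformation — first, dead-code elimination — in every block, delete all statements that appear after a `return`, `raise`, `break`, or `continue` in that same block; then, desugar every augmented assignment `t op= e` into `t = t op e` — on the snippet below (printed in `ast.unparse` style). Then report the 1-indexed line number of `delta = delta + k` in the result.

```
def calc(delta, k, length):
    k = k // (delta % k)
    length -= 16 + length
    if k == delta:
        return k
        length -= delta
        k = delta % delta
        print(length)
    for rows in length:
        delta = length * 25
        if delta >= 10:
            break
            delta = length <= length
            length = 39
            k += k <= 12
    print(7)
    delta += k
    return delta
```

11

Transformed code:
def calc(delta, k, length):
    k = k // (delta % k)
    length = length - (16 + length)
    if k == delta:
        return k
    for rows in length:
        delta = length * 25
        if delta >= 10:
            break
    print(7)
    delta = delta + k
    return delta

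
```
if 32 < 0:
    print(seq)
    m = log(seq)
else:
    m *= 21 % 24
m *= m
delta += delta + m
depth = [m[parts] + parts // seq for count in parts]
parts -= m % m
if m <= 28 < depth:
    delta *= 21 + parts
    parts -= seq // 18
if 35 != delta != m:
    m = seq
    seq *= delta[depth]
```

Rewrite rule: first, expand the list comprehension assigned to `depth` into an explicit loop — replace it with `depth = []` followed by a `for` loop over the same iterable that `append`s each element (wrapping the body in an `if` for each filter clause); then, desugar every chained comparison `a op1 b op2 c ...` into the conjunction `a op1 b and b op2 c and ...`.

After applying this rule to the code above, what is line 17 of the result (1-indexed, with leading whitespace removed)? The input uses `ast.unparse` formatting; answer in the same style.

Transformed code:
if 32 < 0:
    print(seq)
    m = log(seq)
else:
    m *= 21 % 24
m *= m
delta += delta + m
depth = []
for count in parts:
    depth.append(m[parts] + parts // seq)
parts -= m % m
if m <= 28 and 28 < depth:
    delta *= 21 + parts
    parts -= seq // 18
if 35 != delta and delta != m:
    m = seq
    seq *= delta[depth]

seq *= delta[depth]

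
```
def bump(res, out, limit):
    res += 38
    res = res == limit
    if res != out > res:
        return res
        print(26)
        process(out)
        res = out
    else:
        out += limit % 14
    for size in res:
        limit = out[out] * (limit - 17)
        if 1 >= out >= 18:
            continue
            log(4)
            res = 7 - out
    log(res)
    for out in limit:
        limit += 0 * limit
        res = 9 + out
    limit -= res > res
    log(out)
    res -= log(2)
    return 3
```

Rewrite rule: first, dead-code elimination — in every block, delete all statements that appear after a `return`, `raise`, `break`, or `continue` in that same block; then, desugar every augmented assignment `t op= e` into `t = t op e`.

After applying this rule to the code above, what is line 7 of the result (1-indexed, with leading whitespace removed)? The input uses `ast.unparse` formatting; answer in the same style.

Transformed code:
def bump(res, out, limit):
    res = res + 38
    res = res == limit
    if res != out > res:
        return res
    else:
        out = out + limit % 14
    for size in res:
        limit = out[out] * (limit - 17)
        if 1 >= out >= 18:
            continue
    log(res)
    for out in limit:
        limit = limit + 0 * limit
        res = 9 + out
    limit = limit - (res > res)
    log(out)
    res = res - log(2)
    return 3

out = out + limit % 14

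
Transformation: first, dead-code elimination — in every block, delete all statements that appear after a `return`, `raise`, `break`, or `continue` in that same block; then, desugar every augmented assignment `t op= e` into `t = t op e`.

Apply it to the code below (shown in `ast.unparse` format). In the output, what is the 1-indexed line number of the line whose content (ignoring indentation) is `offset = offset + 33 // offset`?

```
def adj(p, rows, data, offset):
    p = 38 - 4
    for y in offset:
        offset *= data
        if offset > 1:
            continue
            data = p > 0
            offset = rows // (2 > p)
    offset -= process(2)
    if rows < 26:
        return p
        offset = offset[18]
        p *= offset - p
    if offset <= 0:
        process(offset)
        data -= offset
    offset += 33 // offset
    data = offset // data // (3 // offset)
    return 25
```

13

Transformed code:
def adj(p, rows, data, offset):
    p = 38 - 4
    for y in offset:
        offset = offset * data
        if offset > 1:
            continue
    offset = offset - process(2)
    if rows < 26:
        return p
    if offset <= 0:
        process(offset)
        data = data - offset
    offset = offset + 33 // offset
    data = offset // data // (3 // offset)
    return 25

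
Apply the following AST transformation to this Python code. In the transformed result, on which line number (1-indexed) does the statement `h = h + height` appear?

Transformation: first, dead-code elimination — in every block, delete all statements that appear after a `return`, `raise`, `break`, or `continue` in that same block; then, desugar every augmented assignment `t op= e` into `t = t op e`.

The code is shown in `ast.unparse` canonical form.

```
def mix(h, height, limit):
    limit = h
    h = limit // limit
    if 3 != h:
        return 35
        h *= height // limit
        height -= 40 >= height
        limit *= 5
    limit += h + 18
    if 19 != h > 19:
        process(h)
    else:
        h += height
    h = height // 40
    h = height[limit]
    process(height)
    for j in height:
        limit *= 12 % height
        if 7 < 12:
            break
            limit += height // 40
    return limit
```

10

Transformed code:
def mix(h, height, limit):
    limit = h
    h = limit // limit
    if 3 != h:
        return 35
    limit = limit + (h + 18)
    if 19 != h > 19:
        process(h)
    else:
        h = h + height
    h = height // 40
    h = height[limit]
    process(height)
    for j in height:
        limit = limit * (12 % height)
        if 7 < 12:
            break
    return limit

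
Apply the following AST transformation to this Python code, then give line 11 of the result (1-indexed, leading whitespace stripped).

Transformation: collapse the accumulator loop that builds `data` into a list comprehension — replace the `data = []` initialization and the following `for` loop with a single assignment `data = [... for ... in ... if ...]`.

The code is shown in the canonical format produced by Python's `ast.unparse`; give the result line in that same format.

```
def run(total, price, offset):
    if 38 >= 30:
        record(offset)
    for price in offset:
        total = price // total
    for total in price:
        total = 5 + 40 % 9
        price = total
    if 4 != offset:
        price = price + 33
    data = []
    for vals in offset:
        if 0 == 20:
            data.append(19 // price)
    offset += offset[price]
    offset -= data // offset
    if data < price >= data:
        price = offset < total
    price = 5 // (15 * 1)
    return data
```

data = [19 // price for vals in offset if 0 == 20]

Transformed code:
def run(total, price, offset):
    if 38 >= 30:
        record(offset)
    for price in offset:
        total = price // total
    for total in price:
        total = 5 + 40 % 9
        price = total
    if 4 != offset:
        price = price + 33
    data = [19 // price for vals in offset if 0 == 20]
    offset += offset[price]
    offset -= data // offset
    if data < price >= data:
        price = offset < total
    price = 5 // (15 * 1)
    return data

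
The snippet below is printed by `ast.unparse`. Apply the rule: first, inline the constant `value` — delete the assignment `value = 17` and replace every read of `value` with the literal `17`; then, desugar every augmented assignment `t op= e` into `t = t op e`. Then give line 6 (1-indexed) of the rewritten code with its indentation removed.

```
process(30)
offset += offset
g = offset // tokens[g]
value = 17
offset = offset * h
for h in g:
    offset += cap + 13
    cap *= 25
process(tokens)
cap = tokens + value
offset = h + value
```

offset = offset + (cap + 13)

Transformed code:
process(30)
offset = offset + offset
g = offset // tokens[g]
offset = offset * h
for h in g:
    offset = offset + (cap + 13)
    cap = cap * 25
process(tokens)
cap = tokens + 17
offset = h + 17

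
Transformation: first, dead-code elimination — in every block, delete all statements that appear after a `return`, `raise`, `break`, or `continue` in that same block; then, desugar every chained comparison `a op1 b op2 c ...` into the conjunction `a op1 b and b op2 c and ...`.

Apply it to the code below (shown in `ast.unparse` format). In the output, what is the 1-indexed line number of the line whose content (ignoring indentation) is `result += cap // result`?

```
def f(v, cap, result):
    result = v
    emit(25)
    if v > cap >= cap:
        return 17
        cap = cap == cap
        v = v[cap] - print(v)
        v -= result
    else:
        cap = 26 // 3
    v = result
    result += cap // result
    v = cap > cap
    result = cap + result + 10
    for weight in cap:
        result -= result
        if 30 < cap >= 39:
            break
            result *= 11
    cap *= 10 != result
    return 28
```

Transformed code:
def f(v, cap, result):
    result = v
    emit(25)
    if v > cap and cap >= cap:
        return 17
    else:
        cap = 26 // 3
    v = result
    result += cap // result
    v = cap > cap
    result = cap + result + 10
    for weight in cap:
        result -= result
        if 30 < cap and cap >= 39:
            break
    cap *= 10 != result
    return 28

9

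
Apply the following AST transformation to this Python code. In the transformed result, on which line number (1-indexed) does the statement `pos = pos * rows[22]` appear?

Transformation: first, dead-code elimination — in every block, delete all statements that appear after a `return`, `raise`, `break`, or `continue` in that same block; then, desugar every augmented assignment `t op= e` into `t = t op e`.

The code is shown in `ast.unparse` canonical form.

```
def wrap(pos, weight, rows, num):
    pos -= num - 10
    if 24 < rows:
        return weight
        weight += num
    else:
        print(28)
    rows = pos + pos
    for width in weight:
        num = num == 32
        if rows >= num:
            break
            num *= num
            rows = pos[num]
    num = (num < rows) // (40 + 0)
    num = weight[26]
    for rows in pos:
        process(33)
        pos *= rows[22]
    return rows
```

Transformed code:
def wrap(pos, weight, rows, num):
    pos = pos - (num - 10)
    if 24 < rows:
        return weight
    else:
        print(28)
    rows = pos + pos
    for width in weight:
        num = num == 32
        if rows >= num:
            break
    num = (num < rows) // (40 + 0)
    num = weight[26]
    for rows in pos:
        process(33)
        pos = pos * rows[22]
    return rows

16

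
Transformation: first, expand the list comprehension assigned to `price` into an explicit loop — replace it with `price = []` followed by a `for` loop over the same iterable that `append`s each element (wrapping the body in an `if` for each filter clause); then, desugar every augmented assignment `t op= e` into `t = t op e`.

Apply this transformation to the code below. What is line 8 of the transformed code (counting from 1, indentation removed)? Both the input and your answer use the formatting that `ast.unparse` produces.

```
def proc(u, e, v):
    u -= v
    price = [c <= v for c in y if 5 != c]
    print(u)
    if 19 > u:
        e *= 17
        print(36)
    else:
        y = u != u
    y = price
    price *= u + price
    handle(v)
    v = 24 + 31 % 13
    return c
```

if 19 > u:

Transformed code:
def proc(u, e, v):
    u = u - v
    price = []
    for c in y:
        if 5 != c:
            price.append(c <= v)
    print(u)
    if 19 > u:
        e = e * 17
        print(36)
    else:
        y = u != u
    y = price
    price = price * (u + price)
    handle(v)
    v = 24 + 31 % 13
    return c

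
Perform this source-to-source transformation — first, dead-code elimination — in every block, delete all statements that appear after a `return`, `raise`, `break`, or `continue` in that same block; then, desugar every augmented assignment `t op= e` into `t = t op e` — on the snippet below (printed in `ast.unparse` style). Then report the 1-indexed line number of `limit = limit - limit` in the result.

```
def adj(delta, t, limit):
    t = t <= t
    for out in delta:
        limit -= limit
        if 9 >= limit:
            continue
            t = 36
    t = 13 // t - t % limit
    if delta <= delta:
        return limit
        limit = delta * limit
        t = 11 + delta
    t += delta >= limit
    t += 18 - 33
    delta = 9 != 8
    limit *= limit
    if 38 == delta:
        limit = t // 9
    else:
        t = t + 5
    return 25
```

4

Transformed code:
def adj(delta, t, limit):
    t = t <= t
    for out in delta:
        limit = limit - limit
        if 9 >= limit:
            continue
    t = 13 // t - t % limit
    if delta <= delta:
        return limit
    t = t + (delta >= limit)
    t = t + (18 - 33)
    delta = 9 != 8
    limit = limit * limit
    if 38 == delta:
        limit = t // 9
    else:
        t = t + 5
    return 25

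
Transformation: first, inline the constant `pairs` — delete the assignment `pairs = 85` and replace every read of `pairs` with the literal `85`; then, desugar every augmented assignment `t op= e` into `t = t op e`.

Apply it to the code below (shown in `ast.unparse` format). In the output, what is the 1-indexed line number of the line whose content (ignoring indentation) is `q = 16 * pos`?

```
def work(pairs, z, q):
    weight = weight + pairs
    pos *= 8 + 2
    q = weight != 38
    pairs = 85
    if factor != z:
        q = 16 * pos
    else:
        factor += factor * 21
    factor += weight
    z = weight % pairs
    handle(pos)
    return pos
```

Transformed code:
def work(pairs, z, q):
    weight = weight + 85
    pos = pos * (8 + 2)
    q = weight != 38
    if factor != z:
        q = 16 * pos
    else:
        factor = factor + factor * 21
    factor = factor + weight
    z = weight % 85
    handle(pos)
    return pos

6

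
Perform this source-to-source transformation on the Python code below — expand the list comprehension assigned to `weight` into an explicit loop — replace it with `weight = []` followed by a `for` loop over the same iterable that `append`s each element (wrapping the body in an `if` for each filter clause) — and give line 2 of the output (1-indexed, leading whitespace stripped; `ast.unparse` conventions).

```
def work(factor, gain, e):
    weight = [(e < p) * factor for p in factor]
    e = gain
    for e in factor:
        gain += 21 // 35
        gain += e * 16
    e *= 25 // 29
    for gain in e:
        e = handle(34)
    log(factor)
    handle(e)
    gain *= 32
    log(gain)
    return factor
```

Transformed code:
def work(factor, gain, e):
    weight = []
    for p in factor:
        weight.append((e < p) * factor)
    e = gain
    for e in factor:
        gain += 21 // 35
        gain += e * 16
    e *= 25 // 29
    for gain in e:
        e = handle(34)
    log(factor)
    handle(e)
    gain *= 32
    log(gain)
    return factor

weight = []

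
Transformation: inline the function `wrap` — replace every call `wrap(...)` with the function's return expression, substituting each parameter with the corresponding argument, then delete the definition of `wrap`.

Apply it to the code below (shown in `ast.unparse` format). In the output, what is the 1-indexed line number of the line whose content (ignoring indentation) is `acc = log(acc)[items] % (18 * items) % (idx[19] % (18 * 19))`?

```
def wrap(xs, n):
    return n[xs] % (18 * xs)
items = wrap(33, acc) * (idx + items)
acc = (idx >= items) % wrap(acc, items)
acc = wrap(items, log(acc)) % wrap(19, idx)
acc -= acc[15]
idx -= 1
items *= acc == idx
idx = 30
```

Transformed code:
items = acc[33] % (18 * 33) * (idx + items)
acc = (idx >= items) % (items[acc] % (18 * acc))
acc = log(acc)[items] % (18 * items) % (idx[19] % (18 * 19))
acc -= acc[15]
idx -= 1
items *= acc == idx
idx = 30

3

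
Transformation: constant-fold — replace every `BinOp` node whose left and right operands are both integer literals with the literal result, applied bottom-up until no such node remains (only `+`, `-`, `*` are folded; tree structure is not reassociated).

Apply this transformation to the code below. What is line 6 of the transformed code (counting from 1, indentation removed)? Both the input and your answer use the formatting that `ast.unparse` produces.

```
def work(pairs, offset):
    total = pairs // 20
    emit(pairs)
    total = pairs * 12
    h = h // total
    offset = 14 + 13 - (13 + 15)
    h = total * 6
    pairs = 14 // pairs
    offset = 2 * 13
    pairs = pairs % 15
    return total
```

Transformed code:
def work(pairs, offset):
    total = pairs // 20
    emit(pairs)
    total = pairs * 12
    h = h // total
    offset = -1
    h = total * 6
    pairs = 14 // pairs
    offset = 26
    pairs = pairs % 15
    return total

offset = -1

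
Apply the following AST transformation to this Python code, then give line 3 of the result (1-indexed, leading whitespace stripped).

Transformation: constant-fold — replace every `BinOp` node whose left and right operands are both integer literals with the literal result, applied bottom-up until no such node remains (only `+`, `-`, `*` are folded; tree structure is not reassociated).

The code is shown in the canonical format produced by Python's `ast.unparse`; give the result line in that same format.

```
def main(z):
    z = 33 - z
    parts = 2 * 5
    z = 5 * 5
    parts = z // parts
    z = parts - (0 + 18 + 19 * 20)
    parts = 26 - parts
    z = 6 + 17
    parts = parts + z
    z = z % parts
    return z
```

parts = 10

Transformed code:
def main(z):
    z = 33 - z
    parts = 10
    z = 25
    parts = z // parts
    z = parts - 398
    parts = 26 - parts
    z = 23
    parts = parts + z
    z = z % parts
    return z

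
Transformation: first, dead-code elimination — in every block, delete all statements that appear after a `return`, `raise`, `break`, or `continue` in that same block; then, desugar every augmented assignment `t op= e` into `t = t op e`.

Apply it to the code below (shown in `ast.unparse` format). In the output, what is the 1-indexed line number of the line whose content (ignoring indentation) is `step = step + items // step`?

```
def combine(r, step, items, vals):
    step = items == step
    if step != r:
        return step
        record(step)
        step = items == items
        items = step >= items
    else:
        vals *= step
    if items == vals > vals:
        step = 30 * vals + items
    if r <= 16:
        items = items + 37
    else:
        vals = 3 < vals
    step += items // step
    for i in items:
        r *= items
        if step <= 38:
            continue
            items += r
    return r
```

13

Transformed code:
def combine(r, step, items, vals):
    step = items == step
    if step != r:
        return step
    else:
        vals = vals * step
    if items == vals > vals:
        step = 30 * vals + items
    if r <= 16:
        items = items + 37
    else:
        vals = 3 < vals
    step = step + items // step
    for i in items:
        r = r * items
        if step <= 38:
            continue
    return r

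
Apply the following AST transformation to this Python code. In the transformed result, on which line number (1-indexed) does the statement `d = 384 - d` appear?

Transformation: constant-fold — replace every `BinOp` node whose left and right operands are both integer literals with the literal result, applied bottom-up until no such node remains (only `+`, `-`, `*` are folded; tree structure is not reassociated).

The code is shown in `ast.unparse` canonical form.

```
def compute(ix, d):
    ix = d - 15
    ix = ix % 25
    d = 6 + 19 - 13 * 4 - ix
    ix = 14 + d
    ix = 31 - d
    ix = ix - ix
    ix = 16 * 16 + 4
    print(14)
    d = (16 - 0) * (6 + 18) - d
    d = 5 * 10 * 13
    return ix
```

10

Transformed code:
def compute(ix, d):
    ix = d - 15
    ix = ix % 25
    d = -27 - ix
    ix = 14 + d
    ix = 31 - d
    ix = ix - ix
    ix = 260
    print(14)
    d = 384 - d
    d = 650
    return ix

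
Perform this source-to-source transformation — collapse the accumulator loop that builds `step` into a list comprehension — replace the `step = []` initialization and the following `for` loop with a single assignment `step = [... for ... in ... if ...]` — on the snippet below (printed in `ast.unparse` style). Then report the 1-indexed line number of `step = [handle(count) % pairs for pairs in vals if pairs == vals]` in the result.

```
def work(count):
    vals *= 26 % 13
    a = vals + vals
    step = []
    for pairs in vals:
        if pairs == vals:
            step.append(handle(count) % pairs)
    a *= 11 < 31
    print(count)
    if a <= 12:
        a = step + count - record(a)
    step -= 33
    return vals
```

Transformed code:
def work(count):
    vals *= 26 % 13
    a = vals + vals
    step = [handle(count) % pairs for pairs in vals if pairs == vals]
    a *= 11 < 31
    print(count)
    if a <= 12:
        a = step + count - record(a)
    step -= 33
    return vals

4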